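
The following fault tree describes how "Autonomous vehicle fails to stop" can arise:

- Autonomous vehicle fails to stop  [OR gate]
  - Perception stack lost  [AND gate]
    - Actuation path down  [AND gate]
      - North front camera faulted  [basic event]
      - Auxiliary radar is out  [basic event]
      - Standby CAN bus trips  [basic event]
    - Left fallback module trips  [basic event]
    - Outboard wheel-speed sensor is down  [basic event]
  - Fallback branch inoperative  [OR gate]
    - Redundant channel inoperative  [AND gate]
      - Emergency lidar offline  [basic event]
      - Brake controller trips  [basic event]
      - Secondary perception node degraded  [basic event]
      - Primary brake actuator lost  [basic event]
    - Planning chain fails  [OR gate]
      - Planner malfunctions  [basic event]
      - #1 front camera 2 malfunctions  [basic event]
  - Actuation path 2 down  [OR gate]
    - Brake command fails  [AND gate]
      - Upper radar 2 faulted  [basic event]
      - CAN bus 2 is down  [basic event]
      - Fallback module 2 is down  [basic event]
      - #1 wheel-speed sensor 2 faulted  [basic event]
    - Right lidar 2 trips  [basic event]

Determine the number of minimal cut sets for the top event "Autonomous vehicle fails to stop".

Actuation path down [AND]: one cut set from each child combined → 1 × 1 × 1 = 1 cut set(s).
Perception stack lost [AND]: one cut set from each child combined → 1 × 1 × 1 = 1 cut set(s).
Redundant channel inoperative [AND]: one cut set from each child combined → 1 × 1 × 1 × 1 = 1 cut set(s).
Planning chain fails [OR]: union of children's cut sets → 2 cut set(s).
Fallback branch inoperative [OR]: union of children's cut sets → 3 cut set(s).
Brake command fails [AND]: one cut set from each child combined → 1 × 1 × 1 × 1 = 1 cut set(s).
Actuation path 2 down [OR]: union of children's cut sets → 2 cut set(s).
Autonomous vehicle fails to stop [OR]: union of children's cut sets → 6 cut set(s).
Minimal cut sets: {Auxiliary radar is out, Left fallback module trips, North front camera faulted, Outboard wheel-speed sensor is down, Standby CAN bus trips}; {Brake controller trips, Emergency lidar offline, Primary brake actuator lost, Secondary perception node degraded}; {Planner malfunctions}; {#1 front camera 2 malfunctions}; {#1 wheel-speed sensor 2 faulted, CAN bus 2 is down, Fallback module 2 is down, Upper radar 2 faulted}; {Right lidar 2 trips}.

6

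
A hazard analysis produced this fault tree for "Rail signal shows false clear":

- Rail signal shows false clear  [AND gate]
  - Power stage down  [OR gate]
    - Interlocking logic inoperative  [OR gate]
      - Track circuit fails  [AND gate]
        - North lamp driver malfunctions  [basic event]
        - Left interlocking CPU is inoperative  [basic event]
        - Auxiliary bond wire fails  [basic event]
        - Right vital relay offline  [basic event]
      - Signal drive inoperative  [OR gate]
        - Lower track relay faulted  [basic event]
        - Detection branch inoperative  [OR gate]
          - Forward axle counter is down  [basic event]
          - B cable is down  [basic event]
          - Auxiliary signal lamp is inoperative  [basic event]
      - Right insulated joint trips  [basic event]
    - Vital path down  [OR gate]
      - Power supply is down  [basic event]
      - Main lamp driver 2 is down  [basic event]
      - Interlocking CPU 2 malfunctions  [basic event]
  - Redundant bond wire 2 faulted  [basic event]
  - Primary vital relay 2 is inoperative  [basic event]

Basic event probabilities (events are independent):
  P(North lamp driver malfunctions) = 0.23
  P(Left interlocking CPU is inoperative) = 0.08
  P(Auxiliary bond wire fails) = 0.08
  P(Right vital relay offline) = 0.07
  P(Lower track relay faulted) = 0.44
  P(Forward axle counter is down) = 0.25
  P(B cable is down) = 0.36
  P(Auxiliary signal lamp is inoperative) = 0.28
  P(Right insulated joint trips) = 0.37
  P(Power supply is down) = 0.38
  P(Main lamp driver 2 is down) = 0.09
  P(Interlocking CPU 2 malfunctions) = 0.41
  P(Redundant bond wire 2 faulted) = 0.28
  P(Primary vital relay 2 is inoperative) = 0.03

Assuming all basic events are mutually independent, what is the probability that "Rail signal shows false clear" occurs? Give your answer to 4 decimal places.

P(Track circuit fails) [AND] = 0.23 × 0.08 × 0.08 × 0.07 = 0.000103
P(Detection branch inoperative) [OR] = 1 − (1−0.25) × (1−0.36) × (1−0.28) = 0.654400
P(Signal drive inoperative) [OR] = 1 − (1−0.44) × (1−0.654400) = 0.806464
P(Interlocking logic inoperative) [OR] = 1 − (1−0.000103) × (1−0.806464) × (1−0.37) = 0.878085
P(Vital path down) [OR] = 1 − (1−0.38) × (1−0.09) × (1−0.41) = 0.667122
P(Power stage down) [OR] = 1 − (1−0.878085) × (1−0.667122) = 0.959417
P(Rail signal shows false clear) [AND] = 0.959417 × 0.28 × 0.03 = 0.008059
Rounded to 4 decimal places: P(Rail signal shows false clear) ≈ 0.0081.

0.0081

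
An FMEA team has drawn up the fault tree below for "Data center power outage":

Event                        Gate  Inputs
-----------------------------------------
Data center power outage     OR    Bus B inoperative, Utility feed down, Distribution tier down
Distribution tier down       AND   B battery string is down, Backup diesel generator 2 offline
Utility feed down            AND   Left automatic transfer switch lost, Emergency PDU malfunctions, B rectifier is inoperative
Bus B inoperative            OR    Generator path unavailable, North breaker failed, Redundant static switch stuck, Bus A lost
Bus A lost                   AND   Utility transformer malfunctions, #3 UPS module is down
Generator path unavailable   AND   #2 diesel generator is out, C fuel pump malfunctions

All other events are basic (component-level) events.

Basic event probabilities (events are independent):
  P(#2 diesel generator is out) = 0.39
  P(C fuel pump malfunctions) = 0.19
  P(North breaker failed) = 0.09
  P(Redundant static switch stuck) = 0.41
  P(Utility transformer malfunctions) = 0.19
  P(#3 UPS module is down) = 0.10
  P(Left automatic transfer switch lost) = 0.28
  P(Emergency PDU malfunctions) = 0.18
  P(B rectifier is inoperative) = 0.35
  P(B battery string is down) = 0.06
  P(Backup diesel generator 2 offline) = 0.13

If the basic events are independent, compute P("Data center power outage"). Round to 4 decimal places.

0.5247

P(Generator path unavailable) [AND] = 0.39 × 0.19 = 0.074100
P(Bus A lost) [AND] = 0.19 × 0.10 = 0.019000
P(Bus B inoperative) [OR] = 1 − (1−0.074100) × (1−0.09) × (1−0.41) × (1−0.019000) = 0.512329
P(Utility feed down) [AND] = 0.28 × 0.18 × 0.35 = 0.017640
P(Distribution tier down) [AND] = 0.06 × 0.13 = 0.007800
P(Data center power outage) [OR] = 1 − (1−0.512329) × (1−0.017640) × (1−0.007800) = 0.524668
Rounded to 4 decimal places: P(Data center power outage) ≈ 0.5247.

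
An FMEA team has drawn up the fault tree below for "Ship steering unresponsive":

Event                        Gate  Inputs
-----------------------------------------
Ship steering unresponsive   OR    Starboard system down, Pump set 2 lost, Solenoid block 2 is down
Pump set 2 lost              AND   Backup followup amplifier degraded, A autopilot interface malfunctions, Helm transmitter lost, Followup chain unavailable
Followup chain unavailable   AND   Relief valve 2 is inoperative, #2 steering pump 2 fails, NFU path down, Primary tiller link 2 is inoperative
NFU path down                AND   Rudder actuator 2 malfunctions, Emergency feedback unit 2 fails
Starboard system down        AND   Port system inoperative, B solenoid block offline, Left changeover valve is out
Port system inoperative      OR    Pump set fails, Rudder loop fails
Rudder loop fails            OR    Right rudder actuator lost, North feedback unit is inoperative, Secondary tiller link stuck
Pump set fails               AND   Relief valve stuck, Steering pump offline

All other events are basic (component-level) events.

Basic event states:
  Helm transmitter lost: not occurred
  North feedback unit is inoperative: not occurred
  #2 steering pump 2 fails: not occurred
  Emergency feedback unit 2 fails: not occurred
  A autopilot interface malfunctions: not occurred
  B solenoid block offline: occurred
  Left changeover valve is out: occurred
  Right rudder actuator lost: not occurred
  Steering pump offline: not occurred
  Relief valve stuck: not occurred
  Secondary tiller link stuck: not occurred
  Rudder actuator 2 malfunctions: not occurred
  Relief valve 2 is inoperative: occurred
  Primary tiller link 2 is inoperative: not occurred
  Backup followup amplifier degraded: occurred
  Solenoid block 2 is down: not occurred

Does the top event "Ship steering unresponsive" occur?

No

Pump set fails [AND]: Relief valve stuck=not, Steering pump offline=not → not all inputs occur → does not occur.
Rudder loop fails [OR]: Right rudder actuator lost=not, North feedback unit is inoperative=not, Secondary tiller link stuck=not → no input occurs → does not occur.
Port system inoperative [OR]: Pump set fails=not, Rudder loop fails=not → no input occurs → does not occur.
Starboard system down [AND]: Port system inoperative=not, B solenoid block offline=occurs, Left changeover valve is out=occurs → not all inputs occur → does not occur.
NFU path down [AND]: Rudder actuator 2 malfunctions=not, Emergency feedback unit 2 fails=not → not all inputs occur → does not occur.
Followup chain unavailable [AND]: Relief valve 2 is inoperative=occurs, #2 steering pump 2 fails=not, NFU path down=not, Primary tiller link 2 is inoperative=not → not all inputs occur → does not occur.
Pump set 2 lost [AND]: Backup followup amplifier degraded=occurs, A autopilot interface malfunctions=not, Helm transmitter lost=not, Followup chain unavailable=not → not all inputs occur → does not occur.
Ship steering unresponsive [OR]: Starboard system down=not, Pump set 2 lost=not, Solenoid block 2 is down=not → no input occurs → does not occur.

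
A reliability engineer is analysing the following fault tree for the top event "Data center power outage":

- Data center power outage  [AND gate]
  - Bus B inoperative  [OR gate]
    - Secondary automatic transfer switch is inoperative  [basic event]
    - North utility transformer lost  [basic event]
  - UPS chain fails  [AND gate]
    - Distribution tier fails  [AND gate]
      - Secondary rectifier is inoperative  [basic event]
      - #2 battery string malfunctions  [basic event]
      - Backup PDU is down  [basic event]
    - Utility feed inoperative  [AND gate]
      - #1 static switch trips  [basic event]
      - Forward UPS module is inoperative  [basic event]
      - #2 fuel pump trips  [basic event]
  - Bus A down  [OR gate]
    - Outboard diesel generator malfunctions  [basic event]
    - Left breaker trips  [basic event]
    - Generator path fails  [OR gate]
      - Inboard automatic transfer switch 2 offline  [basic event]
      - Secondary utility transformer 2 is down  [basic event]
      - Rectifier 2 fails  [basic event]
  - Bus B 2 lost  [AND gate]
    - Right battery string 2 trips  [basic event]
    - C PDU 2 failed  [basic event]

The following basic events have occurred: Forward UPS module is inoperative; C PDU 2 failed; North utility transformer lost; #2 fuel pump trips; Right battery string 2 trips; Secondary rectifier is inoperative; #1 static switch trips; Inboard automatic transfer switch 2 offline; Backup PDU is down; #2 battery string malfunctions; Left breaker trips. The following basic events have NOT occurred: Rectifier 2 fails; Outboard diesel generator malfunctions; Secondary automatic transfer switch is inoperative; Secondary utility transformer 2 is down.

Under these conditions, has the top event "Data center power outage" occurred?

Yes

Bus B inoperative [OR]: Secondary automatic transfer switch is inoperative=not, North utility transformer lost=occurs → at least one input occurs → occurs.
Distribution tier fails [AND]: Secondary rectifier is inoperative=occurs, #2 battery string malfunctions=occurs, Backup PDU is down=occurs → all inputs occur → occurs.
Utility feed inoperative [AND]: #1 static switch trips=occurs, Forward UPS module is inoperative=occurs, #2 fuel pump trips=occurs → all inputs occur → occurs.
UPS chain fails [AND]: Distribution tier fails=occurs, Utility feed inoperative=occurs → all inputs occur → occurs.
Generator path fails [OR]: Inboard automatic transfer switch 2 offline=occurs, Secondary utility transformer 2 is down=not, Rectifier 2 fails=not → at least one input occurs → occurs.
Bus A down [OR]: Outboard diesel generator malfunctions=not, Left breaker trips=occurs, Generator path fails=occurs → at least one input occurs → occurs.
Bus B 2 lost [AND]: Right battery string 2 trips=occurs, C PDU 2 failed=occurs → all inputs occur → occurs.
Data center power outage [AND]: Bus B inoperative=occurs, UPS chain fails=occurs, Bus A down=occurs, Bus B 2 lost=occurs → all inputs occur → occurs.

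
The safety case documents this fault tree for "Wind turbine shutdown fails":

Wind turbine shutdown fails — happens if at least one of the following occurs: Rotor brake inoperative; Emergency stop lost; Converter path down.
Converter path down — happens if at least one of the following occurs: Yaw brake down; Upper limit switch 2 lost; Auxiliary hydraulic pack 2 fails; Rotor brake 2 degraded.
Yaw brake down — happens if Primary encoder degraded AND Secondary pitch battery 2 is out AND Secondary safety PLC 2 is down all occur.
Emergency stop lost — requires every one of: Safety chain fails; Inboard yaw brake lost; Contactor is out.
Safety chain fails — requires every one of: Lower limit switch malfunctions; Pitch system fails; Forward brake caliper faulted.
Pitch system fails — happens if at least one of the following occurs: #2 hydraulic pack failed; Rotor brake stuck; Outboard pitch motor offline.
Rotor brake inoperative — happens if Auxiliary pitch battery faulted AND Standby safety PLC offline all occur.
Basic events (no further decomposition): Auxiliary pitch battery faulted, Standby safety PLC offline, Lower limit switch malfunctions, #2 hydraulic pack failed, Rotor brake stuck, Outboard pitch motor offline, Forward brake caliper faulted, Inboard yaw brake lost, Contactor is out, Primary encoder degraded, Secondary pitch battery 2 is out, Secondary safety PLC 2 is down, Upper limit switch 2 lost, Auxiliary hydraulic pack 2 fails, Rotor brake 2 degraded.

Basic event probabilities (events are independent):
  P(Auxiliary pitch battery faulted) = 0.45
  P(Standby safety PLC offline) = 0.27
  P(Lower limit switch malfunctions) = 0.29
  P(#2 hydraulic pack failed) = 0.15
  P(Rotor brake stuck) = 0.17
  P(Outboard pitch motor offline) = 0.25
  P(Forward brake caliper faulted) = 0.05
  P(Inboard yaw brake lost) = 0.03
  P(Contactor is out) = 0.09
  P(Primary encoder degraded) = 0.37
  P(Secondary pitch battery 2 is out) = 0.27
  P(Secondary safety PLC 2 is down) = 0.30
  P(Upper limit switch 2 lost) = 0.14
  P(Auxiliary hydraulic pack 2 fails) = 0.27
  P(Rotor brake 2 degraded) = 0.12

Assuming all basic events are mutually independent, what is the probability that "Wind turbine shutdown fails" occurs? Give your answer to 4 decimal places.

0.5292

P(Rotor brake inoperative) [AND] = 0.45 × 0.27 = 0.121500
P(Pitch system fails) [OR] = 1 − (1−0.15) × (1−0.17) × (1−0.25) = 0.470875
P(Safety chain fails) [AND] = 0.29 × 0.470875 × 0.05 = 0.006828
P(Emergency stop lost) [AND] = 0.006828 × 0.03 × 0.09 = 0.000018
P(Yaw brake down) [AND] = 0.37 × 0.27 × 0.30 = 0.029970
P(Converter path down) [OR] = 1 − (1−0.029970) × (1−0.14) × (1−0.27) × (1−0.12) = 0.464093
P(Wind turbine shutdown fails) [OR] = 1 − (1−0.121500) × (1−0.000018) × (1−0.464093) = 0.529214
Rounded to 4 decimal places: P(Wind turbine shutdown fails) ≈ 0.5292.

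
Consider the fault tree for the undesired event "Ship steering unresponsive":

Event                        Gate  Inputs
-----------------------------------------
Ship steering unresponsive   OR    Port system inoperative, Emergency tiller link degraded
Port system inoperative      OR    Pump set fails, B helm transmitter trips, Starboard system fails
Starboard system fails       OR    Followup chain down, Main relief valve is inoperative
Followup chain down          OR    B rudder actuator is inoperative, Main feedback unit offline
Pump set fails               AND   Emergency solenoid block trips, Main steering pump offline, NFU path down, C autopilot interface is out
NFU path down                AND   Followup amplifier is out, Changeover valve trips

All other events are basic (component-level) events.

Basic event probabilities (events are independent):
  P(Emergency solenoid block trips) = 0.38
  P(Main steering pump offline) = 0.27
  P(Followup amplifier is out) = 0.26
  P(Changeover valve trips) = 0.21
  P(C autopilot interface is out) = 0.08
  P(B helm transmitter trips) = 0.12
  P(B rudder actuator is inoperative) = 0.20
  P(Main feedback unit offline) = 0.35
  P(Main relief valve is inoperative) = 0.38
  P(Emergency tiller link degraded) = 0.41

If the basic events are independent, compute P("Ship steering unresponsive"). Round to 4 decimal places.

0.8327

P(NFU path down) [AND] = 0.26 × 0.21 = 0.054600
P(Pump set fails) [AND] = 0.38 × 0.27 × 0.054600 × 0.08 = 0.000448
P(Followup chain down) [OR] = 1 − (1−0.20) × (1−0.35) = 0.480000
P(Starboard system fails) [OR] = 1 − (1−0.480000) × (1−0.38) = 0.677600
P(Port system inoperative) [OR] = 1 − (1−0.000448) × (1−0.12) × (1−0.677600) = 0.716415
P(Ship steering unresponsive) [OR] = 1 − (1−0.716415) × (1−0.41) = 0.832685
Rounded to 4 decimal places: P(Ship steering unresponsive) ≈ 0.8327.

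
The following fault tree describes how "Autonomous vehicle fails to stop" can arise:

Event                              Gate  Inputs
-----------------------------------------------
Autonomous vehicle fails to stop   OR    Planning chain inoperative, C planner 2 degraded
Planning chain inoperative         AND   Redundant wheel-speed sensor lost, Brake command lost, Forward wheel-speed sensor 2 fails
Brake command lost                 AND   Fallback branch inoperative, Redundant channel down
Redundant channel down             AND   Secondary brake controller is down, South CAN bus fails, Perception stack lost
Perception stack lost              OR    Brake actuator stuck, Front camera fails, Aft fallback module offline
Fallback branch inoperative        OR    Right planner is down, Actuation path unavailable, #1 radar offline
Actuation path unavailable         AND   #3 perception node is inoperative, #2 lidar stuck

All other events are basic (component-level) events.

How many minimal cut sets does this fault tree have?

Actuation path unavailable [AND]: one cut set from each child combined → 1 × 1 = 1 cut set(s).
Fallback branch inoperative [OR]: union of children's cut sets → 3 cut set(s).
Perception stack lost [OR]: union of children's cut sets → 3 cut set(s).
Redundant channel down [AND]: one cut set from each child combined → 1 × 1 × 3 = 3 cut set(s).
Brake command lost [AND]: one cut set from each child combined → 3 × 3 = 9 cut set(s).
Planning chain inoperative [AND]: one cut set from each child combined → 1 × 9 × 1 = 9 cut set(s).
Autonomous vehicle fails to stop [OR]: union of children's cut sets → 10 cut set(s).
Minimal cut sets: {Brake actuator stuck, Forward wheel-speed sensor 2 fails, Redundant wheel-speed sensor lost, Right planner is down, Secondary brake controller is down, South CAN bus fails}; {Forward wheel-speed sensor 2 fails, Front camera fails, Redundant wheel-speed sensor lost, Right planner is down, Secondary brake controller is down, South CAN bus fails}; {Aft fallback module offline, Forward wheel-speed sensor 2 fails, Redundant wheel-speed sensor lost, Right planner is down, Secondary brake controller is down, South CAN bus fails}; {#2 lidar stuck, #3 perception node is inoperative, Brake actuator stuck, Forward wheel-speed sensor 2 fails, Redundant wheel-speed sensor lost, Secondary brake controller is down, South CAN bus fails}; {#2 lidar stuck, #3 perception node is inoperative, Forward wheel-speed sensor 2 fails, Front camera fails, Redundant wheel-speed sensor lost, Secondary brake controller is down, South CAN bus fails}; {#2 lidar stuck, #3 perception node is inoperative, Aft fallback module offline, Forward wheel-speed sensor 2 fails, Redundant wheel-speed sensor lost, Secondary brake controller is down, South CAN bus fails}; {#1 radar offline, Brake actuator stuck, Forward wheel-speed sensor 2 fails, Redundant wheel-speed sensor lost, Secondary brake controller is down, South CAN bus fails}; {#1 radar offline, Forward wheel-speed sensor 2 fails, Front camera fails, Redundant wheel-speed sensor lost, Secondary brake controller is down, South CAN bus fails}; {#1 radar offline, Aft fallback module offline, Forward wheel-speed sensor 2 fails, Redundant wheel-speed sensor lost, Secondary brake controller is down, South CAN bus fails}; {C planner 2 degraded}.

10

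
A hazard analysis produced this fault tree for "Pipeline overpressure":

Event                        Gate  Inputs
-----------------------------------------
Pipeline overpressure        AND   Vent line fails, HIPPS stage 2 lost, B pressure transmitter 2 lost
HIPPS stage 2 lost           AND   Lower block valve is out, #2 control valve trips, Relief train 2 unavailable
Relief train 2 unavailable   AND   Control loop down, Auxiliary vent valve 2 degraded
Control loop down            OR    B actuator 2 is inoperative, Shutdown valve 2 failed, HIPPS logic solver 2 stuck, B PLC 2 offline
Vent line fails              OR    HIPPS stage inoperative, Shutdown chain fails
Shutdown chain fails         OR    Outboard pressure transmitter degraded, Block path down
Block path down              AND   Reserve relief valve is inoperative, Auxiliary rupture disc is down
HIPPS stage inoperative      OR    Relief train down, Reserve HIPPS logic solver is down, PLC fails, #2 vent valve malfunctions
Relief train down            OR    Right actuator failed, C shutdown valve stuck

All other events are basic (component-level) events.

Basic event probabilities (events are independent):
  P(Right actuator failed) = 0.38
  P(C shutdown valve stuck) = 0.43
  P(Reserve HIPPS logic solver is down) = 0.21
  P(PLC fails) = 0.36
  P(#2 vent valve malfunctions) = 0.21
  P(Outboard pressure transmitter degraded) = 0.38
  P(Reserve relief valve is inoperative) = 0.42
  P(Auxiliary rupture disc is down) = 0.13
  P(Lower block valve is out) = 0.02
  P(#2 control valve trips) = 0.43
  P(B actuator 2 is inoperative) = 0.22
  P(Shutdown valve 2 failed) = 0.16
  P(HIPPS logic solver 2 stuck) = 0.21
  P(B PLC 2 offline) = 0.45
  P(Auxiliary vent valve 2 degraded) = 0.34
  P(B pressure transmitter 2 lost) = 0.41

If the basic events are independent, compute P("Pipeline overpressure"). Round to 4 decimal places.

P(Relief train down) [OR] = 1 − (1−0.38) × (1−0.43) = 0.646600
P(HIPPS stage inoperative) [OR] = 1 − (1−0.646600) × (1−0.21) × (1−0.36) × (1−0.21) = 0.858844
P(Block path down) [AND] = 0.42 × 0.13 = 0.054600
P(Shutdown chain fails) [OR] = 1 − (1−0.38) × (1−0.054600) = 0.413852
P(Vent line fails) [OR] = 1 − (1−0.858844) × (1−0.413852) = 0.917262
P(Control loop down) [OR] = 1 − (1−0.22) × (1−0.16) × (1−0.21) × (1−0.45) = 0.715316
P(Relief train 2 unavailable) [AND] = 0.715316 × 0.34 = 0.243207
P(HIPPS stage 2 lost) [AND] = 0.02 × 0.43 × 0.243207 = 0.002092
P(Pipeline overpressure) [AND] = 0.917262 × 0.002092 × 0.41 = 0.000787
Rounded to 4 decimal places: P(Pipeline overpressure) ≈ 0.0008.

0.0008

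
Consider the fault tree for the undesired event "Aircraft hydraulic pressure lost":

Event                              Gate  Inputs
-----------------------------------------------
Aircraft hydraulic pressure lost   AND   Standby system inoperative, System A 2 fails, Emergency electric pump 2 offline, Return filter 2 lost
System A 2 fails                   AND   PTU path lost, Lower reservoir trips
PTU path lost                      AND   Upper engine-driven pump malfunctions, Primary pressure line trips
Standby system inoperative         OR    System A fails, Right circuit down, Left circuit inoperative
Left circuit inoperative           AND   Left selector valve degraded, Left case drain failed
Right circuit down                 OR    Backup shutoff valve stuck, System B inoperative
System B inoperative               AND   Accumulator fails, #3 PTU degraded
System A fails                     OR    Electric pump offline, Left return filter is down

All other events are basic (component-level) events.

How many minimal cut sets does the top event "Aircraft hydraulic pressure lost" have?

System A fails [OR]: union of children's cut sets → 2 cut set(s).
System B inoperative [AND]: one cut set from each child combined → 1 × 1 = 1 cut set(s).
Right circuit down [OR]: union of children's cut sets → 2 cut set(s).
Left circuit inoperative [AND]: one cut set from each child combined → 1 × 1 = 1 cut set(s).
Standby system inoperative [OR]: union of children's cut sets → 5 cut set(s).
PTU path lost [AND]: one cut set from each child combined → 1 × 1 = 1 cut set(s).
System A 2 fails [AND]: one cut set from each child combined → 1 × 1 = 1 cut set(s).
Aircraft hydraulic pressure lost [AND]: one cut set from each child combined → 5 × 1 × 1 × 1 = 5 cut set(s).
Minimal cut sets: {Electric pump offline, Emergency electric pump 2 offline, Lower reservoir trips, Primary pressure line trips, Return filter 2 lost, Upper engine-driven pump malfunctions}; {Emergency electric pump 2 offline, Left return filter is down, Lower reservoir trips, Primary pressure line trips, Return filter 2 lost, Upper engine-driven pump malfunctions}; {Backup shutoff valve stuck, Emergency electric pump 2 offline, Lower reservoir trips, Primary pressure line trips, Return filter 2 lost, Upper engine-driven pump malfunctions}; {#3 PTU degraded, Accumulator fails, Emergency electric pump 2 offline, Lower reservoir trips, Primary pressure line trips, Return filter 2 lost, Upper engine-driven pump malfunctions}; {Emergency electric pump 2 offline, Left case drain failed, Left selector valve degraded, Lower reservoir trips, Primary pressure line trips, Return filter 2 lost, Upper engine-driven pump malfunctions}.

5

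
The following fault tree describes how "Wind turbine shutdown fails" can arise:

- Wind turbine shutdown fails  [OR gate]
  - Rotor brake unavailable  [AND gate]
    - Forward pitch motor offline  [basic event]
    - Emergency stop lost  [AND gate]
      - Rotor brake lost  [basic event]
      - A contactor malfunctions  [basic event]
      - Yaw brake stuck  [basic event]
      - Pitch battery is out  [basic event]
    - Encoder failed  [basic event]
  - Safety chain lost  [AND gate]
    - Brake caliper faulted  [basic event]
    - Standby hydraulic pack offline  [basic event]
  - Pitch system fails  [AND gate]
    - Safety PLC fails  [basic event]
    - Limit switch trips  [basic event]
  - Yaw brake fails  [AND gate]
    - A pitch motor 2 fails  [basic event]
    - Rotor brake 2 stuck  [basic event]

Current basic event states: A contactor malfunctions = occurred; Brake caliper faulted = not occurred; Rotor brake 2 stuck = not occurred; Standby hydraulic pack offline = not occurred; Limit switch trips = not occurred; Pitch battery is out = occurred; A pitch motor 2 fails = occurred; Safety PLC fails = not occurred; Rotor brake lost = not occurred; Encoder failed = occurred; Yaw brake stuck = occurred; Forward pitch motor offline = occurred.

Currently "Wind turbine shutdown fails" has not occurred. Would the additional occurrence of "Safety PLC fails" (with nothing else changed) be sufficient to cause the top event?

Counterfactual: set "Safety PLC fails" to occurred.
Emergency stop lost [AND]: Rotor brake lost=not, A contactor malfunctions=occurs, Yaw brake stuck=occurs, Pitch battery is out=occurs → not all inputs occur → does not occur.
Rotor brake unavailable [AND]: Forward pitch motor offline=occurs, Emergency stop lost=not, Encoder failed=occurs → not all inputs occur → does not occur.
Safety chain lost [AND]: Brake caliper faulted=not, Standby hydraulic pack offline=not → not all inputs occur → does not occur.
Pitch system fails [AND]: Safety PLC fails=occurs, Limit switch trips=not → not all inputs occur → does not occur.
Yaw brake fails [AND]: A pitch motor 2 fails=occurs, Rotor brake 2 stuck=not → not all inputs occur → does not occur.
Wind turbine shutdown fails [OR]: Rotor brake unavailable=not, Safety chain lost=not, Pitch system fails=not, Yaw brake fails=not → no input occurs → does not occur.

No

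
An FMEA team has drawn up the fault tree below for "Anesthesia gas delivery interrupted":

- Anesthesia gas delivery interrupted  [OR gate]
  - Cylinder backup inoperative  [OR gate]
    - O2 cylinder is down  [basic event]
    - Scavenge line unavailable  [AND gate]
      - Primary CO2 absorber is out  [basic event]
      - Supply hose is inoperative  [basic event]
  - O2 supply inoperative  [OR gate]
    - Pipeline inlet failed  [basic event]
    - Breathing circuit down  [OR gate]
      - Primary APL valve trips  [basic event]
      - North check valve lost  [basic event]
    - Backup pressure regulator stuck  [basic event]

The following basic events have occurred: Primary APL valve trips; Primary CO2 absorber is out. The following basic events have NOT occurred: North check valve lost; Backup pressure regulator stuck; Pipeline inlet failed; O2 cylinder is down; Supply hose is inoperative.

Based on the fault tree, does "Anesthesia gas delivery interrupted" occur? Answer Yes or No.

Scavenge line unavailable [AND]: Primary CO2 absorber is out=occurs, Supply hose is inoperative=not → not all inputs occur → does not occur.
Cylinder backup inoperative [OR]: O2 cylinder is down=not, Scavenge line unavailable=not → no input occurs → does not occur.
Breathing circuit down [OR]: Primary APL valve trips=occurs, North check valve lost=not → at least one input occurs → occurs.
O2 supply inoperative [OR]: Pipeline inlet failed=not, Breathing circuit down=occurs, Backup pressure regulator stuck=not → at least one input occurs → occurs.
Anesthesia gas delivery interrupted [OR]: Cylinder backup inoperative=not, O2 supply inoperative=occurs → at least one input occurs → occurs.

Yes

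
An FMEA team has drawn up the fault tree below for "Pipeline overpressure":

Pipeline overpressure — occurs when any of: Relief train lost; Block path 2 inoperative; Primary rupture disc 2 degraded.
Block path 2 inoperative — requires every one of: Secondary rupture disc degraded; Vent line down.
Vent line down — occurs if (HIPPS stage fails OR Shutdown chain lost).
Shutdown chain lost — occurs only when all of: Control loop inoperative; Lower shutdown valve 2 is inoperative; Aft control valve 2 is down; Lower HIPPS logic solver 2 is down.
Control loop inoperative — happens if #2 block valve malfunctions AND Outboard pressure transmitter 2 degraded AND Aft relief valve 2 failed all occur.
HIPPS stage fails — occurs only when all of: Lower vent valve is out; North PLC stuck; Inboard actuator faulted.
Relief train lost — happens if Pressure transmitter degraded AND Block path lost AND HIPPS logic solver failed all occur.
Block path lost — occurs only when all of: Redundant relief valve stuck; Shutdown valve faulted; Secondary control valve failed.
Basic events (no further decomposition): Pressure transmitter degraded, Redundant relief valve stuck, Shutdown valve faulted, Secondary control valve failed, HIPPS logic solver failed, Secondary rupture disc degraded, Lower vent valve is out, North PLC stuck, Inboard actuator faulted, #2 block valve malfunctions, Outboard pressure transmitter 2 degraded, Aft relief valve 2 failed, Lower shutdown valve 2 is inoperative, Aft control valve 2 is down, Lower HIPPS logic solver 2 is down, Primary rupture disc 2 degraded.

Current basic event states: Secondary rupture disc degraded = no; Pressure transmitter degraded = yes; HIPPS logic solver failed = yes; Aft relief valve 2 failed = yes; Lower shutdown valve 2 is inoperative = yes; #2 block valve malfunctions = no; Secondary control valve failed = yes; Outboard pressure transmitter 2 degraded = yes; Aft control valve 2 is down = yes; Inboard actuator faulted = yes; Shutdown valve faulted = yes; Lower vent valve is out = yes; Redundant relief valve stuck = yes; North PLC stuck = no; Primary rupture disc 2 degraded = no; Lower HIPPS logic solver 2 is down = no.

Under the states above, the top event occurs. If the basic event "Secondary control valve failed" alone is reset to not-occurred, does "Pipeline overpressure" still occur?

No

Counterfactual: set "Secondary control valve failed" to not occurred.
Block path lost [AND]: Redundant relief valve stuck=occurs, Shutdown valve faulted=occurs, Secondary control valve failed=not → not all inputs occur → does not occur.
Relief train lost [AND]: Pressure transmitter degraded=occurs, Block path lost=not, HIPPS logic solver failed=occurs → not all inputs occur → does not occur.
HIPPS stage fails [AND]: Lower vent valve is out=occurs, North PLC stuck=not, Inboard actuator faulted=occurs → not all inputs occur → does not occur.
Control loop inoperative [AND]: #2 block valve malfunctions=not, Outboard pressure transmitter 2 degraded=occurs, Aft relief valve 2 failed=occurs → not all inputs occur → does not occur.
Shutdown chain lost [AND]: Control loop inoperative=not, Lower shutdown valve 2 is inoperative=occurs, Aft control valve 2 is down=occurs, Lower HIPPS logic solver 2 is down=not → not all inputs occur → does not occur.
Vent line down [OR]: HIPPS stage fails=not, Shutdown chain lost=not → no input occurs → does not occur.
Block path 2 inoperative [AND]: Secondary rupture disc degraded=not, Vent line down=not → not all inputs occur → does not occur.
Pipeline overpressure [OR]: Relief train lost=not, Block path 2 inoperative=not, Primary rupture disc 2 degraded=not → no input occurs → does not occur.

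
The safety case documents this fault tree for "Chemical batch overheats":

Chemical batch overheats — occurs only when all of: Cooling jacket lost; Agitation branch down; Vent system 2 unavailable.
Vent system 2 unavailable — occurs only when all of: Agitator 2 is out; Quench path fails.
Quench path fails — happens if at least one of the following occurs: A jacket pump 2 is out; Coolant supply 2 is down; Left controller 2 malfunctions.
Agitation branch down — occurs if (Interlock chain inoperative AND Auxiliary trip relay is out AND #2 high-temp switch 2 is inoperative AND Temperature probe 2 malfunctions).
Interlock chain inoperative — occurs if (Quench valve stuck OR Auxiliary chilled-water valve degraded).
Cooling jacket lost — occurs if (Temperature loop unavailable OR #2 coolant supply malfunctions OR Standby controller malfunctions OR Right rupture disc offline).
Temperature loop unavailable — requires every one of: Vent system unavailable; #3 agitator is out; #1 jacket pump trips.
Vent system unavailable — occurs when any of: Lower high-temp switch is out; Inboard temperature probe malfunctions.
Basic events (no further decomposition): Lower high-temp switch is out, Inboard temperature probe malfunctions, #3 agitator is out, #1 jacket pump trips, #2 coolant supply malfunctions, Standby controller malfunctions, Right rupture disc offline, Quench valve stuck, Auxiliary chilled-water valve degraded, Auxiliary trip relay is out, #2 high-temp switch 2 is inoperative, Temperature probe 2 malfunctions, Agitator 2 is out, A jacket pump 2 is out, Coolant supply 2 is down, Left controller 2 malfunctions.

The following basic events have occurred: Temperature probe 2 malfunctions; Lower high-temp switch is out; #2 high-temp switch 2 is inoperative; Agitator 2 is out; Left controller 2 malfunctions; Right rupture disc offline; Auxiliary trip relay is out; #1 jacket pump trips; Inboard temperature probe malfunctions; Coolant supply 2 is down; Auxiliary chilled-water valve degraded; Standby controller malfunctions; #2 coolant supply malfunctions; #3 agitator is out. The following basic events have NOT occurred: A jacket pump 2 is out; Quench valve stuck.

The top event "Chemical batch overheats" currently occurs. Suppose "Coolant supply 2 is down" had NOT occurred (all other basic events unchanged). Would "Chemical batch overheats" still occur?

Yes

Counterfactual: set "Coolant supply 2 is down" to not occurred.
Vent system unavailable [OR]: Lower high-temp switch is out=occurs, Inboard temperature probe malfunctions=occurs → at least one input occurs → occurs.
Temperature loop unavailable [AND]: Vent system unavailable=occurs, #3 agitator is out=occurs, #1 jacket pump trips=occurs → all inputs occur → occurs.
Cooling jacket lost [OR]: Temperature loop unavailable=occurs, #2 coolant supply malfunctions=occurs, Standby controller malfunctions=occurs, Right rupture disc offline=occurs → at least one input occurs → occurs.
Interlock chain inoperative [OR]: Quench valve stuck=not, Auxiliary chilled-water valve degraded=occurs → at least one input occurs → occurs.
Agitation branch down [AND]: Interlock chain inoperative=occurs, Auxiliary trip relay is out=occurs, #2 high-temp switch 2 is inoperative=occurs, Temperature probe 2 malfunctions=occurs → all inputs occur → occurs.
Quench path fails [OR]: A jacket pump 2 is out=not, Coolant supply 2 is down=not, Left controller 2 malfunctions=occurs → at least one input occurs → occurs.
Vent system 2 unavailable [AND]: Agitator 2 is out=occurs, Quench path fails=occurs → all inputs occur → occurs.
Chemical batch overheats [AND]: Cooling jacket lost=occurs, Agitation branch down=occurs, Vent system 2 unavailable=occurs → all inputs occur → occurs.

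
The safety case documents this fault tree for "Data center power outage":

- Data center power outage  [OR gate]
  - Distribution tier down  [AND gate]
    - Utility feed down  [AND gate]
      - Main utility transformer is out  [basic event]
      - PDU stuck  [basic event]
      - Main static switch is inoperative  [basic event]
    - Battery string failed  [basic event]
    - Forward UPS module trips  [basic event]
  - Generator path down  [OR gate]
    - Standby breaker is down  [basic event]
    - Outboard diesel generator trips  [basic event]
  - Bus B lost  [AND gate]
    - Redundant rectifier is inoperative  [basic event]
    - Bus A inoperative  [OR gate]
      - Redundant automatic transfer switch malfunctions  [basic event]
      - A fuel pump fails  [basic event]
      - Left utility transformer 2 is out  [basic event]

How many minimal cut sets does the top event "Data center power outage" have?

Utility feed down [AND]: one cut set from each child combined → 1 × 1 × 1 = 1 cut set(s).
Distribution tier down [AND]: one cut set from each child combined → 1 × 1 × 1 = 1 cut set(s).
Generator path down [OR]: union of children's cut sets → 2 cut set(s).
Bus A inoperative [OR]: union of children's cut sets → 3 cut set(s).
Bus B lost [AND]: one cut set from each child combined → 1 × 3 = 3 cut set(s).
Data center power outage [OR]: union of children's cut sets → 6 cut set(s).
Minimal cut sets: {Battery string failed, Forward UPS module trips, Main static switch is inoperative, Main utility transformer is out, PDU stuck}; {Standby breaker is down}; {Outboard diesel generator trips}; {Redundant automatic transfer switch malfunctions, Redundant rectifier is inoperative}; {A fuel pump fails, Redundant rectifier is inoperative}; {Left utility transformer 2 is out, Redundant rectifier is inoperative}.

6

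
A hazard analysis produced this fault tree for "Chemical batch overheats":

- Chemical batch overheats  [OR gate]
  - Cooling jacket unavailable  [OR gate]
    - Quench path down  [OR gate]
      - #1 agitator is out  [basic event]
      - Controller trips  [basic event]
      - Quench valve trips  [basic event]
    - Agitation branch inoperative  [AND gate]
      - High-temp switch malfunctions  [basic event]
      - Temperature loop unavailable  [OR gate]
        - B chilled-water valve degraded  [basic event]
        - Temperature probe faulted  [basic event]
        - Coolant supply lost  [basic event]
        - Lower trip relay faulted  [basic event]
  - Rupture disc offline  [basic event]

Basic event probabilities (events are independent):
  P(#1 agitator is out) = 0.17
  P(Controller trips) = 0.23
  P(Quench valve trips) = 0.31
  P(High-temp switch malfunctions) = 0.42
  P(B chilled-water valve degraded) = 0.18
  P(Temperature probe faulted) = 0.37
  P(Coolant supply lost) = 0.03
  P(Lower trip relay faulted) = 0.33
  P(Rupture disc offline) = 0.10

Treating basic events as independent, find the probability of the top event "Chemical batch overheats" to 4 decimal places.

0.7138

P(Quench path down) [OR] = 1 − (1−0.17) × (1−0.23) × (1−0.31) = 0.559021
P(Temperature loop unavailable) [OR] = 1 − (1−0.18) × (1−0.37) × (1−0.03) × (1−0.33) = 0.664262
P(Agitation branch inoperative) [AND] = 0.42 × 0.664262 = 0.278990
P(Cooling jacket unavailable) [OR] = 1 − (1−0.559021) × (1−0.278990) = 0.682050
P(Chemical batch overheats) [OR] = 1 − (1−0.682050) × (1−0.10) = 0.713845
Rounded to 4 decimal places: P(Chemical batch overheats) ≈ 0.7138.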